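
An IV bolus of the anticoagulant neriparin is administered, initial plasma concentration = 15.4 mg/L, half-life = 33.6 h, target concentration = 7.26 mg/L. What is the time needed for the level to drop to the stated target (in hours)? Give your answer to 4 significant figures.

36.45 h

k = ln2 / t½ = 0.693147 / 33.6 = 0.02063 h⁻¹
t = ln(C₀ / C) / k = ln(15.40 / 7.26) / 0.02063
  = ln(2.121) / 0.02063 = 0.7519 / 0.02063 = 36.45 h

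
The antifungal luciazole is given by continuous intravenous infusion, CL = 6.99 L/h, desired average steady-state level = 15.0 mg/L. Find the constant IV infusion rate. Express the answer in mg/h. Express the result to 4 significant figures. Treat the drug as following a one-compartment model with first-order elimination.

104.9 mg/h

At steady state, infusion rate R₀ = Css × CL = 15.0 × 6.990 = 104.9 mg/h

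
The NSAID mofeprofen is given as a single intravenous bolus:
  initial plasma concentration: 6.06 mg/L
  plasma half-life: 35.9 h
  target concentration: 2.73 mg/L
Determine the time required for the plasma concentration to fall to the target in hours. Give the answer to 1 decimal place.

k = ln2 / t½ = 0.693147 / 35.9 = 0.01931 h⁻¹
t = ln(C₀ / C) / k = ln(6.060 / 2.73) / 0.01931
  = ln(2.220) / 0.01931 = 0.7975 / 0.01931 = 41.30 h

41.3 h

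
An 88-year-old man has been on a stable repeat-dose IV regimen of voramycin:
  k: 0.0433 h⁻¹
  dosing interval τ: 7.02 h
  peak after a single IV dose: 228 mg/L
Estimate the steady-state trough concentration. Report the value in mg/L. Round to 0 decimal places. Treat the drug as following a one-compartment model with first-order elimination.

642 mg/L

e^(−kτ) = e^(−0.04330 × 7.02) = 0.7379
Accumulation ratio R = 1 / (1 − e^(−kτ)) = 1 / (1 − 0.7379) = 3.815
Steady-state trough = C₀ × R × e^(−kτ) = 228 × 3.815 × 0.7379 = 641.8 mg/L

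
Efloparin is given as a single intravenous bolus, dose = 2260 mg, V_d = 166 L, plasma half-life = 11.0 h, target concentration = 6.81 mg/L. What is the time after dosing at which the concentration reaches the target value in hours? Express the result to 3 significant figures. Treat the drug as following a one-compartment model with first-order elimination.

11.0 h

C₀ = Dose / Vd = 2260 / 166 = 13.61 mg/L
k = ln2 / t½ = 0.693147 / 11.0 = 0.06301 h⁻¹
t = ln(C₀ / C) / k = ln(13.61 / 6.81) / 0.06301
  = ln(1.999) / 0.06301 = 0.6926 / 0.06301 = 10.99 h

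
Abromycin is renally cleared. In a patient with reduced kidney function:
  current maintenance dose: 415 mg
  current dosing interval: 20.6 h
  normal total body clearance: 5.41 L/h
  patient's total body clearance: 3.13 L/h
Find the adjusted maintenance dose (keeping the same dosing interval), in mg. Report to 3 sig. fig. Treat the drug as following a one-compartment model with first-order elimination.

To keep the same average steady-state level, dosing rate must scale with clearance.
CL ratio = 3.13 / 5.41 = 0.5786
New dose (same interval) = 415 × 0.5786 = 240.1 mg

240 mg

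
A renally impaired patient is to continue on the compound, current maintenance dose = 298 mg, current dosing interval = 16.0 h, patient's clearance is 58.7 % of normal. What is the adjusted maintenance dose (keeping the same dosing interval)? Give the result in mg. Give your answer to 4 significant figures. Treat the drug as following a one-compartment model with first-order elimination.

To keep the same average steady-state level, dosing rate must scale with clearance.
CL ratio = 58.7 / 100 = 0.5870
New dose (same interval) = 298 × 0.5870 = 174.9 mg

174.9 mg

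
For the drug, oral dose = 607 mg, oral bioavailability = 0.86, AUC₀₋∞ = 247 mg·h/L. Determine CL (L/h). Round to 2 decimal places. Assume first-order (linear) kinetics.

2.11 L/h

CL = F·Dose / AUC = 0.86 × 607 / 247 = 2.113 L/h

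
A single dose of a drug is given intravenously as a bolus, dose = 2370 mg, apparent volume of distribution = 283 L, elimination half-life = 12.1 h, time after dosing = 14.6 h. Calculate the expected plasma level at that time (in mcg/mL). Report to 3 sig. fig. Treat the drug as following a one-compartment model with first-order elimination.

3.63 mcg/mL

C₀ = Dose / Vd = 2370 / 283 = 8.375 mg/L
k = ln2 / t½ = 0.693147 / 12.1 = 0.05728 h⁻¹
C = C₀ · e^(−k·t) = 8.375 × e^(−0.05728 × 14.6)
  = 8.375 × 0.4333 = 3.629 mg/L
(3.629 mg/L = 3.629 mcg/mL)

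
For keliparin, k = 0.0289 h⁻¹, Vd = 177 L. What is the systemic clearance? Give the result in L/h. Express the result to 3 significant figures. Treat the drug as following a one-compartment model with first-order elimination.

5.12 L/h

CL = k × Vd = 0.0289 × 177 = 5.115 L/h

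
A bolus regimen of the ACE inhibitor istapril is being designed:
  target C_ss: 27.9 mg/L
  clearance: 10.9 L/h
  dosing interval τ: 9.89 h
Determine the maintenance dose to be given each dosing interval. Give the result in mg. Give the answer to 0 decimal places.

At steady state, Dose/τ = Css × CL.
Dose = Css × CL × τ = 27.9 × 10.90 × 9.89 = 3008 mg

3008 mg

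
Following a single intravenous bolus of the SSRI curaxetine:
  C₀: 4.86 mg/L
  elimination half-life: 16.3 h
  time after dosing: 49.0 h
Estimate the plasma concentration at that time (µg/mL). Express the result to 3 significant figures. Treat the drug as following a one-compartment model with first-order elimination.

0.605 µg/mL

k = ln2 / t½ = 0.693147 / 16.3 = 0.04252 h⁻¹
C = C₀ · e^(−k·t) = 4.860 × e^(−0.04252 × 49.0)
  = 4.860 × 0.1245 = 0.6051 mg/L
(0.6051 mg/L = 0.6051 µg/mL)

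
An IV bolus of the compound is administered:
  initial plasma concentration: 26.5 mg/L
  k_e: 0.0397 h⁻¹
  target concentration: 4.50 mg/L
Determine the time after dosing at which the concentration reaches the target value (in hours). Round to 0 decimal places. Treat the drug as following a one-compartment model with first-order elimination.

t = ln(C₀ / C) / k = ln(26.50 / 4.50) / 0.03970
  = ln(5.889) / 0.03970 = 1.773 / 0.03970 = 44.66 h

45 h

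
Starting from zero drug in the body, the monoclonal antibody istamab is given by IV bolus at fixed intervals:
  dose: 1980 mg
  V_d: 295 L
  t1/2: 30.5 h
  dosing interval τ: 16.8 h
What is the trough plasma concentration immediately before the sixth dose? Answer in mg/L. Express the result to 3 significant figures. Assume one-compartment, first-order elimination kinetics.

12.3 mg/L

C₀ per dose = Dose / Vd = 1980 / 295 = 6.712 mg/L
k = ln2 / t½ = 0.693147 / 30.5 = 0.02273 h⁻¹
Fraction remaining after one interval: r = e^(−kτ) = e^(−0.02273 × 16.8) = 0.6826
Before dose 6, 5 doses have been given (aged 1τ, 2τ, 3τ, 4τ, 5τ).
C_trough = C₀ × (r + r² + … + r^5) = C₀ × r(1−r^5)/(1−r)
        = 6.712 × 0.6826 × (1 − 0.1482) / (1 − 0.6826) = 12.30 mg/L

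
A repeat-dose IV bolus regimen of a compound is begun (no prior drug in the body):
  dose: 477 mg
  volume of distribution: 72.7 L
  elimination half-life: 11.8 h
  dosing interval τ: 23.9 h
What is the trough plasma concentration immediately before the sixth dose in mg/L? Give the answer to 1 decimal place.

2.1 mg/L

C₀ per dose = Dose / Vd = 477 / 72.7 = 6.561 mg/L
k = ln2 / t½ = 0.693147 / 11.8 = 0.05874 h⁻¹
Fraction remaining after one interval: r = e^(−kτ) = e^(−0.05874 × 23.9) = 0.2456
Before dose 6, 5 doses have been given (aged 1τ, 2τ, 3τ, 4τ, 5τ).
C_trough = C₀ × (r + r² + … + r^5) = C₀ × r(1−r^5)/(1−r)
        = 6.561 × 0.2456 × (1 − 0.0008936) / (1 − 0.2456) = 2.134 mg/L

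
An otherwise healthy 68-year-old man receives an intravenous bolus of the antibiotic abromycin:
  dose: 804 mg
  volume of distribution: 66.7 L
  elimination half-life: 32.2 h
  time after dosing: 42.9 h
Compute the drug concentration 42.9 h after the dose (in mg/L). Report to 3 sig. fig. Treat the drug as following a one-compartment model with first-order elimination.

C₀ = Dose / Vd = 804.0 / 66.7 = 12.05 mg/L
k = ln2 / t½ = 0.693147 / 32.2 = 0.02153 h⁻¹
C = C₀ · e^(−k·t) = 12.05 × e^(−0.02153 × 42.9)
  = 12.05 × 0.3971 = 4.785 mg/L

4.79 mg/L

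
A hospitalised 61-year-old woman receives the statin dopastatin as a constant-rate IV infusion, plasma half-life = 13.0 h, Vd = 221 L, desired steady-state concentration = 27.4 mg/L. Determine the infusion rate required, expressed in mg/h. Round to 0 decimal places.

323 mg/h

k = ln2 / t½ = 0.693147 / 13.0 = 0.05332 h⁻¹
CL = k × Vd = 0.05332 × 221 = 11.78 L/h
At steady state, infusion rate R₀ = Css × CL = 27.4 × 11.78 = 322.8 mg/h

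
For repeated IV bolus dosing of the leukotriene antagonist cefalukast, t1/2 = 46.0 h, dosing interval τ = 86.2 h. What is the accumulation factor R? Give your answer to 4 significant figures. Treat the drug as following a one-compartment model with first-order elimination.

1.375

k = ln2 / t½ = 0.693147 / 46.0 = 0.01507 h⁻¹
e^(−kτ) = e^(−0.01507 × 86.2) = 0.2728
Accumulation ratio R = 1 / (1 − e^(−kτ)) = 1 / (1 − 0.2728) = 1.375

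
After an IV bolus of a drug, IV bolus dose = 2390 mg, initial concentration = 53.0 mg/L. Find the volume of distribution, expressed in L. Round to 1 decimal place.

Vd = Dose / C₀ = 2390 / 53.0 = 45.09 L

45.1 L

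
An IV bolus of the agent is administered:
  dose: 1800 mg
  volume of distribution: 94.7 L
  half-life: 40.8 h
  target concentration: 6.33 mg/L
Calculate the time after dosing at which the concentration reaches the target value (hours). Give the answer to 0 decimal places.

65 h

C₀ = Dose / Vd = 1800 / 94.7 = 19.01 mg/L
k = ln2 / t½ = 0.693147 / 40.8 = 0.01699 h⁻¹
t = ln(C₀ / C) / k = ln(19.01 / 6.33) / 0.01699
  = ln(3.003) / 0.01699 = 1.100 / 0.01699 = 64.74 h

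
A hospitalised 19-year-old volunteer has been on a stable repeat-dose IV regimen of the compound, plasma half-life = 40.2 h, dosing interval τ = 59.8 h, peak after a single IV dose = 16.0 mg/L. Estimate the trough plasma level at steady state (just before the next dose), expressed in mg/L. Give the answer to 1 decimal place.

8.9 mg/L

k = ln2 / t½ = 0.693147 / 40.2 = 0.01724 h⁻¹
e^(−kτ) = e^(−0.01724 × 59.8) = 0.3567
Accumulation ratio R = 1 / (1 − e^(−kτ)) = 1 / (1 − 0.3567) = 1.554
Steady-state trough = C₀ × R × e^(−kτ) = 16.0 × 1.554 × 0.3567 = 8.869 mg/L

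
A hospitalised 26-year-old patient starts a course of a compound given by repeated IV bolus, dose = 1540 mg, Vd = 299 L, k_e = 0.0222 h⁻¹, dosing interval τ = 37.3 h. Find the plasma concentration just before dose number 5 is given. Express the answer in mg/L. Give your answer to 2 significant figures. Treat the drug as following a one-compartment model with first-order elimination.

C₀ per dose = Dose / Vd = 1540 / 299 = 5.151 mg/L
Fraction remaining after one interval: r = e^(−kτ) = e^(−0.02220 × 37.3) = 0.4369
Before dose 5, 4 doses have been given (aged 1τ, 2τ, 3τ, 4τ).
C_trough = C₀ × (r + r² + … + r^4) = C₀ × r(1−r^4)/(1−r)
        = 5.151 × 0.4369 × (1 − 0.03644) / (1 − 0.4369) = 3.851 mg/L

3.9 mg/L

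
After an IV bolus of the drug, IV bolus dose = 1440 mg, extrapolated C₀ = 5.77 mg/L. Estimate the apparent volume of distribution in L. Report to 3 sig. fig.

250 L

Vd = Dose / C₀ = 1440 / 5.77 = 249.6 L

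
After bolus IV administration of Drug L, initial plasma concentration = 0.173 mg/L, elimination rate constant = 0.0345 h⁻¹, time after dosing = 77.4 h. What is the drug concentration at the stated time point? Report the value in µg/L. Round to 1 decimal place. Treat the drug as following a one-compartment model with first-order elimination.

12.0 µg/L

C = C₀ · e^(−k·t) = 0.1730 × e^(−0.03450 × 77.4)
  = 0.1730 × 0.06923 = 0.01198 mg/L
Convert: 0.01198 mg/L × 1000 = 11.98 µg/L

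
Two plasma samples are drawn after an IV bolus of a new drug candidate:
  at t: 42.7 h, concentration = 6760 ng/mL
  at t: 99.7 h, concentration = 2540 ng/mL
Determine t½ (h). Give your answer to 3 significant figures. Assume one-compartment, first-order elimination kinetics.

k = ln(C₁/C₂) / (t₂ − t₁) = ln(6760/2540) / (99.7 − 42.7)
  = 0.9789 / 57.00 = 0.01717 h⁻¹
t½ = ln2 / k = 0.693147 / 0.01717 = 40.37 h

40.4 h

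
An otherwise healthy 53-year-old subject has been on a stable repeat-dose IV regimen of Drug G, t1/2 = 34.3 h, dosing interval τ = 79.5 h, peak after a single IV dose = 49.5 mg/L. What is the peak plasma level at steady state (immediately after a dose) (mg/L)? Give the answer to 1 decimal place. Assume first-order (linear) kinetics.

61.9 mg/L

k = ln2 / t½ = 0.693147 / 34.3 = 0.02021 h⁻¹
e^(−kτ) = e^(−0.02021 × 79.5) = 0.2005
Accumulation ratio R = 1 / (1 − e^(−kτ)) = 1 / (1 − 0.2005) = 1.251
Steady-state peak = C₀ × R = 49.5 × 1.251 = 61.92 mg/L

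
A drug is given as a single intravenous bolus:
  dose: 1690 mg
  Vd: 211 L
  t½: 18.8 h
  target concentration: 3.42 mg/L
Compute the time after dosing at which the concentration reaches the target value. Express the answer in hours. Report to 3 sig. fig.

23.1 h

C₀ = Dose / Vd = 1690 / 211 = 8.009 mg/L
k = ln2 / t½ = 0.693147 / 18.8 = 0.03687 h⁻¹
t = ln(C₀ / C) / k = ln(8.009 / 3.42) / 0.03687
  = ln(2.342) / 0.03687 = 0.8510 / 0.03687 = 23.08 h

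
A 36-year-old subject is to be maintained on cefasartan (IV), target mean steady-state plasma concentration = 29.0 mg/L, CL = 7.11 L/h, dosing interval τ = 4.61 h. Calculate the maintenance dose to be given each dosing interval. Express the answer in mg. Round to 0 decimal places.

951 mg

At steady state, Dose/τ = Css × CL.
Dose = Css × CL × τ = 29.0 × 7.110 × 4.61 = 950.5 mg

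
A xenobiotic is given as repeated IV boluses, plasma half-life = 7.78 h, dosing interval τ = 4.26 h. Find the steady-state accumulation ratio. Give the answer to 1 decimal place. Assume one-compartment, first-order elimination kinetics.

k = ln2 / t½ = 0.693147 / 7.78 = 0.08909 h⁻¹
e^(−kτ) = e^(−0.08909 × 4.26) = 0.6842
Accumulation ratio R = 1 / (1 − e^(−kτ)) = 1 / (1 − 0.6842) = 3.167

3.2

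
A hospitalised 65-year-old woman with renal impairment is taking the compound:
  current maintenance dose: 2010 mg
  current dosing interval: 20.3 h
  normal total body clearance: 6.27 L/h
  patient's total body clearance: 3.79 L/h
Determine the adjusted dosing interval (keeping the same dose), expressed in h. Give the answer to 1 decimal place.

33.6 h

To keep the same average steady-state level, dosing rate must scale with clearance.
CL ratio = 3.79 / 6.27 = 0.6045
New interval (same dose) = 20.3 / 0.6045 = 33.58 h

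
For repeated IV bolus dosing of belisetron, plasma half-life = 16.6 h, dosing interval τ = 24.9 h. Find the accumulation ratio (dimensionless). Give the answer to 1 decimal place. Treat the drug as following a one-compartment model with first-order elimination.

k = ln2 / t½ = 0.693147 / 16.6 = 0.04176 h⁻¹
e^(−kτ) = e^(−0.04176 × 24.9) = 0.3535
Accumulation ratio R = 1 / (1 − e^(−kτ)) = 1 / (1 − 0.3535) = 1.547

1.5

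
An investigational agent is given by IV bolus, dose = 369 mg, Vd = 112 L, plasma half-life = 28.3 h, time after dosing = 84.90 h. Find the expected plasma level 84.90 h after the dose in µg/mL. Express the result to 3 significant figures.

0.412 µg/mL

C₀ = Dose / Vd = 369.0 / 112 = 3.295 mg/L
k = ln2 / t½ = 0.693147 / 28.3 = 0.02449 h⁻¹
t / t½ = 84.90 / 28.3 = 3 half-lives
C = C₀ × (1/2)^3 = 3.295 × 0.1250 = 0.4119 mg/L
(0.4119 mg/L = 0.4119 µg/mL)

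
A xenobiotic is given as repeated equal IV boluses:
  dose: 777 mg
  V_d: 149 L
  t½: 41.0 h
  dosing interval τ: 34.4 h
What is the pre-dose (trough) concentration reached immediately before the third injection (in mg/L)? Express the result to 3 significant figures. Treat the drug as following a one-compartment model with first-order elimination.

C₀ per dose = Dose / Vd = 777 / 149 = 5.215 mg/L
k = ln2 / t½ = 0.693147 / 41.0 = 0.01691 h⁻¹
Fraction remaining after one interval: r = e^(−kτ) = e^(−0.01691 × 34.4) = 0.5589
Before dose 3, 2 doses have been given (aged 1τ, 2τ).
C_trough = C₀ × (r + r²) = 5.215 × (0.5589 + 0.3124) = 4.544 mg/L

4.54 mg/L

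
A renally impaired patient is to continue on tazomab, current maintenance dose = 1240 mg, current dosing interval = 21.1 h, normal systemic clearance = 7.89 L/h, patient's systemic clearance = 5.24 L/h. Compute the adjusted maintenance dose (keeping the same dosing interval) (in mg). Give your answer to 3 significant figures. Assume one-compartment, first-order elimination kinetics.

824 mg

To keep the same average steady-state level, dosing rate must scale with clearance.
CL ratio = 5.24 / 7.89 = 0.6641
New dose (same interval) = 1240 × 0.6641 = 823.5 mg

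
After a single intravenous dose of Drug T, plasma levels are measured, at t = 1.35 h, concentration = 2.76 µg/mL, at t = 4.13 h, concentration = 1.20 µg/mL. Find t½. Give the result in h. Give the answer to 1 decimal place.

k = ln(C₁/C₂) / (t₂ − t₁) = ln(2.76/1.20) / (4.13 − 1.35)
  = 0.8329 / 2.780 = 0.2996 h⁻¹
t½ = ln2 / k = 0.693147 / 0.2996 = 2.314 h

2.3 h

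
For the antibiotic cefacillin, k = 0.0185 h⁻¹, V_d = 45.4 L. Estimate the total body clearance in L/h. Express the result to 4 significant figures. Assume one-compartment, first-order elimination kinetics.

0.8399 L/h

CL = k × Vd = 0.0185 × 45.4 = 0.8399 L/h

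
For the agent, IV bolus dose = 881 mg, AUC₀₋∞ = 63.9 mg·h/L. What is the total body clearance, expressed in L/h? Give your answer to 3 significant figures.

13.8 L/h

CL = Dose / AUC = 881 / 63.9 = 13.79 L/h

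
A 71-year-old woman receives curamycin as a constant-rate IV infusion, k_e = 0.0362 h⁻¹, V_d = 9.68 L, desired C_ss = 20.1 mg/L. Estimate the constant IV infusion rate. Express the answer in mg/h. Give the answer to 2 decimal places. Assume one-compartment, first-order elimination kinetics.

CL = k × Vd = 0.03620 × 9.68 = 0.3504 L/h
At steady state, infusion rate R₀ = Css × CL = 20.1 × 0.3504 = 7.043 mg/h

7.04 mg/h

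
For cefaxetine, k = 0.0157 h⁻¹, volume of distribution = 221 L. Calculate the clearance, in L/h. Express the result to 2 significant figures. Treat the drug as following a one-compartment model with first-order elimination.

CL = k × Vd = 0.0157 × 221 = 3.470 L/h

3.5 L/h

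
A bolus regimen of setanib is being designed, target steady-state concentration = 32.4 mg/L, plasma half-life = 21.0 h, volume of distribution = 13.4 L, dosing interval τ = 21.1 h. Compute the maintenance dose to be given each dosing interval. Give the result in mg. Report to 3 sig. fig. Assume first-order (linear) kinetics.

k = ln2 / t½ = 0.693147 / 21.0 = 0.03301 h⁻¹
CL = k × Vd = 0.03301 × 13.4 = 0.4423 L/h
At steady state, Dose/τ = Css × CL.
Dose = Css × CL × τ = 32.4 × 0.4423 × 21.1 = 302.4 mg

302 mg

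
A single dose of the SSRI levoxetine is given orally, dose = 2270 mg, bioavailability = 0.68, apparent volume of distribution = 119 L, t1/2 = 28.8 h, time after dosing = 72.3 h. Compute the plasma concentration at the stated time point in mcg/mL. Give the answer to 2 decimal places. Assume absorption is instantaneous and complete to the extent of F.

2.28 mcg/mL

Amount reaching circulation = F × Dose = 0.68 × 2270 = 1544 mg
C₀ = F·Dose / Vd = 1544 / 119 = 12.97 mg/L
k = ln2 / t½ = 0.693147 / 28.8 = 0.02407 h⁻¹
C = C₀ · e^(−k·t) = 12.97 × e^(−0.02407 × 72.3)
  = 12.97 × 0.1755 = 2.276 mg/L
(2.276 mg/L = 2.276 mcg/mL)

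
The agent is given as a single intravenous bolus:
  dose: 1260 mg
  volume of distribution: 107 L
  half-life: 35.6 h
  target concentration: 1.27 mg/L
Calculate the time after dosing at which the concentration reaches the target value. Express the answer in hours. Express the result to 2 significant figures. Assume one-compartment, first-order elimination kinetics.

C₀ = Dose / Vd = 1260 / 107 = 11.78 mg/L
k = ln2 / t½ = 0.693147 / 35.6 = 0.01947 h⁻¹
t = ln(C₀ / C) / k = ln(11.78 / 1.27) / 0.01947
  = ln(9.276) / 0.01947 = 2.227 / 0.01947 = 114.4 h

110 h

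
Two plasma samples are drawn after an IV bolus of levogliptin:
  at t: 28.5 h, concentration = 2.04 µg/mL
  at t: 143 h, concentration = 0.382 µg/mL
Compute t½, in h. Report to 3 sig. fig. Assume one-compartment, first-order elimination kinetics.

47.4 h

k = ln(C₁/C₂) / (t₂ − t₁) = ln(2.04/0.382) / (143 − 28.5)
  = 1.675 / 114.5 = 0.01463 h⁻¹
t½ = ln2 / k = 0.693147 / 0.01463 = 47.38 h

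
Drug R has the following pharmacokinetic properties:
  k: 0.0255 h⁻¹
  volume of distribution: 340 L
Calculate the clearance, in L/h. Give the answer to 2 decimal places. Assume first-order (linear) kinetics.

8.67 L/h

CL = k × Vd = 0.0255 × 340 = 8.670 L/h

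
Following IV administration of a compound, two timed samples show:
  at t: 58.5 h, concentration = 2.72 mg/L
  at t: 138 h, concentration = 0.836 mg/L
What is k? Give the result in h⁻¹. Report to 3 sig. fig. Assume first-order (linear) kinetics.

0.0148 h⁻¹

k = ln(C₁/C₂) / (t₂ − t₁) = ln(2.72/0.836) / (138 − 58.5)
  = 1.180 / 79.50 = 0.01484 h⁻¹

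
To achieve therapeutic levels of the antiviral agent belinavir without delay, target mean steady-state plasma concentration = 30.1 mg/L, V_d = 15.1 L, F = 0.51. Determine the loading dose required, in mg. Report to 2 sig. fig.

890 mg

LD = Css × Vd / F = 30.1 × 15.1 / 0.51 = 891.2 mg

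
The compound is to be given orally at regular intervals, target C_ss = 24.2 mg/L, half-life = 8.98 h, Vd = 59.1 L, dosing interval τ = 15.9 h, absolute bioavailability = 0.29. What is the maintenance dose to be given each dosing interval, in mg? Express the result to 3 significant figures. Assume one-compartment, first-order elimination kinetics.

k = ln2 / t½ = 0.693147 / 8.98 = 0.07719 h⁻¹
CL = k × Vd = 0.07719 × 59.1 = 4.562 L/h
At steady state, F × (Dose/τ) = Css × CL.
Dose = Css × CL × τ / F = 24.2 × 4.562 × 15.9 / 0.29 = 6053 mg

6050 mg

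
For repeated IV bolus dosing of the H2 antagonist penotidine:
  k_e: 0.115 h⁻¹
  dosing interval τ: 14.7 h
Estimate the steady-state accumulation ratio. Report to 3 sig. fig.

e^(−kτ) = e^(−0.1150 × 14.7) = 0.1844
Accumulation ratio R = 1 / (1 − e^(−kτ)) = 1 / (1 − 0.1844) = 1.226

1.23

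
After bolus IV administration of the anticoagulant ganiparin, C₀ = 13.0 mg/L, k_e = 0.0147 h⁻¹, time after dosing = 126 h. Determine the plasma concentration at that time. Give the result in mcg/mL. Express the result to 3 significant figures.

2.04 mcg/mL

C = C₀ · e^(−k·t) = 13.00 × e^(−0.01470 × 126)
  = 13.00 × 0.1569 = 2.040 mg/L
(2.040 mg/L = 2.040 mcg/mL)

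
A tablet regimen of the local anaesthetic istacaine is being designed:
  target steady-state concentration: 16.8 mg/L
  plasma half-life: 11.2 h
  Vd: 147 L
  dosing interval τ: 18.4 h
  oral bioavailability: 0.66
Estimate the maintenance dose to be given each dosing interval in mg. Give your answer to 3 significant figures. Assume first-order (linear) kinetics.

4260 mg

k = ln2 / t½ = 0.693147 / 11.2 = 0.06189 h⁻¹
CL = k × Vd = 0.06189 × 147 = 9.098 L/h
At steady state, F × (Dose/τ) = Css × CL.
Dose = Css × CL × τ / F = 16.8 × 9.098 × 18.4 / 0.66 = 4261 mg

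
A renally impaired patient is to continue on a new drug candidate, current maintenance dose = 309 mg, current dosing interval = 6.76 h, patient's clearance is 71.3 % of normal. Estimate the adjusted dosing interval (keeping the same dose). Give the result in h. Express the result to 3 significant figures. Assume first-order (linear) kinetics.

9.48 h

To keep the same average steady-state level, dosing rate must scale with clearance.
CL ratio = 71.3 / 100 = 0.7130
New interval (same dose) = 6.76 / 0.7130 = 9.481 h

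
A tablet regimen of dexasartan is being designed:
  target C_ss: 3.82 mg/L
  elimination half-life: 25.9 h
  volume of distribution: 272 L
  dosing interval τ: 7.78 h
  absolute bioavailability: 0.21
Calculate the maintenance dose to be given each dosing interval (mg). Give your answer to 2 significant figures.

k = ln2 / t½ = 0.693147 / 25.9 = 0.02676 h⁻¹
CL = k × Vd = 0.02676 × 272 = 7.279 L/h
At steady state, F × (Dose/τ) = Css × CL.
Dose = Css × CL × τ / F = 3.82 × 7.279 × 7.78 / 0.21 = 1030 mg

1000 mg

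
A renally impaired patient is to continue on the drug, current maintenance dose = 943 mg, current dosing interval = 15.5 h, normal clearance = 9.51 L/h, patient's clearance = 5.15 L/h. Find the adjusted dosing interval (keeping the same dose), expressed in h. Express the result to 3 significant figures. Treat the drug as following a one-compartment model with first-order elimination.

28.6 h

To keep the same average steady-state level, dosing rate must scale with clearance.
CL ratio = 5.15 / 9.51 = 0.5415
New interval (same dose) = 15.5 / 0.5415 = 28.62 h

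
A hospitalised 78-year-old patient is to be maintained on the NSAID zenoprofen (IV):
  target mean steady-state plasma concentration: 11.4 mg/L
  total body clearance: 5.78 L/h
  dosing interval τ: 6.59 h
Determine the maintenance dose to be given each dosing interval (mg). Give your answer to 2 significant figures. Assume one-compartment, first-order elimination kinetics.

430 mg

At steady state, Dose/τ = Css × CL.
Dose = Css × CL × τ = 11.4 × 5.780 × 6.59 = 434.2 mg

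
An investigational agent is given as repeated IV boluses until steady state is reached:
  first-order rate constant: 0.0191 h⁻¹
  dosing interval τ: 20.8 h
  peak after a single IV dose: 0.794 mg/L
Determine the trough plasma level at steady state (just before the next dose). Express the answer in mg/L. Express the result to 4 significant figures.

e^(−kτ) = e^(−0.01910 × 20.8) = 0.6721
Accumulation ratio R = 1 / (1 − e^(−kτ)) = 1 / (1 − 0.6721) = 3.050
Steady-state trough = C₀ × R × e^(−kτ) = 0.794 × 3.050 × 0.6721 = 1.628 mg/L

1.628 mg/L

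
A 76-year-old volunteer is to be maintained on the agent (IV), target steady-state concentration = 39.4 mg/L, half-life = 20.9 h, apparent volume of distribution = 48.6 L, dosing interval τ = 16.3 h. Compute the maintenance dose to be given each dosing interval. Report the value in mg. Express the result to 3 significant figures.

k = ln2 / t½ = 0.693147 / 20.9 = 0.03316 h⁻¹
CL = k × Vd = 0.03316 × 48.6 = 1.612 L/h
At steady state, Dose/τ = Css × CL.
Dose = Css × CL × τ = 39.4 × 1.612 × 16.3 = 1035 mg

1040 mg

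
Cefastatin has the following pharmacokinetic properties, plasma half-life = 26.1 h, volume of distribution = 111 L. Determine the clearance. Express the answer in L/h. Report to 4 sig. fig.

k = ln2 / t½ = 0.693147 / 26.1 = 0.02656 h⁻¹
CL = k × Vd = 0.02656 × 111 = 2.948 L/h

2.948 L/h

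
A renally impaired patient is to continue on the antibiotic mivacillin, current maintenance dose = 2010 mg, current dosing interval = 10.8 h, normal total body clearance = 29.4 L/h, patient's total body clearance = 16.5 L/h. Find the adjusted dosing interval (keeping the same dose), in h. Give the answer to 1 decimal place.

To keep the same average steady-state level, dosing rate must scale with clearance.
CL ratio = 16.5 / 29.4 = 0.5612
New interval (same dose) = 10.8 / 0.5612 = 19.24 h

19.2 h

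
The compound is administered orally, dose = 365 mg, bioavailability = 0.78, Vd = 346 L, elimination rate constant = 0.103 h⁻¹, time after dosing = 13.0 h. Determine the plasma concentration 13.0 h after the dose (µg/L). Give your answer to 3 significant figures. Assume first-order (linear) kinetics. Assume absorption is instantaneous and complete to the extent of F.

216 µg/L

Amount reaching circulation = F × Dose = 0.78 × 365.0 = 284.7 mg
C₀ = F·Dose / Vd = 284.7 / 346 = 0.8228 mg/L
C = C₀ · e^(−k·t) = 0.8228 × e^(−0.1030 × 13.0)
  = 0.8228 × 0.2621 = 0.2157 mg/L
Convert: 0.2157 mg/L × 1000 = 215.7 µg/L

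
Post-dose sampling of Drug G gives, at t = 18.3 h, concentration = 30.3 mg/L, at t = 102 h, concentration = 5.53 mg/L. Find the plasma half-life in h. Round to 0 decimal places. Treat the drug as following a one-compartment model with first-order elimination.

k = ln(C₁/C₂) / (t₂ − t₁) = ln(30.3/5.53) / (102 − 18.3)
  = 1.701 / 83.70 = 0.02032 h⁻¹
t½ = ln2 / k = 0.693147 / 0.02032 = 34.11 h

34 h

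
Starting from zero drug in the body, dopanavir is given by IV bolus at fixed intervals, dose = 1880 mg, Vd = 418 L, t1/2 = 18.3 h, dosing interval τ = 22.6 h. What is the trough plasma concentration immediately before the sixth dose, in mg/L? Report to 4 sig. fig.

3.276 mg/L

C₀ per dose = Dose / Vd = 1880 / 418 = 4.498 mg/L
k = ln2 / t½ = 0.693147 / 18.3 = 0.03788 h⁻¹
Fraction remaining after one interval: r = e^(−kτ) = e^(−0.03788 × 22.6) = 0.4248
Before dose 6, 5 doses have been given (aged 1τ, 2τ, 3τ, 4τ, 5τ).
C_trough = C₀ × (r + r² + … + r^5) = C₀ × r(1−r^5)/(1−r)
        = 4.498 × 0.4248 × (1 − 0.01383) / (1 − 0.4248) = 3.276 mg/L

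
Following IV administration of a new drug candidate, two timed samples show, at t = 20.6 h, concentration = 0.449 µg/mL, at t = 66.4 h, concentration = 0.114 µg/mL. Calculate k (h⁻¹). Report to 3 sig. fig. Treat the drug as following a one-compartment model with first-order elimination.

k = ln(C₁/C₂) / (t₂ − t₁) = ln(0.449/0.114) / (66.4 − 20.6)
  = 1.371 / 45.80 = 0.02993 h⁻¹

0.0299 h⁻¹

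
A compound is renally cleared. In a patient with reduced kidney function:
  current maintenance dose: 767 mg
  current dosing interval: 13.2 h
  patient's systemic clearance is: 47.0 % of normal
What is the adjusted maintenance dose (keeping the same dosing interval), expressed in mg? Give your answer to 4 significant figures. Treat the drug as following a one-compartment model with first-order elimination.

To keep the same average steady-state level, dosing rate must scale with clearance.
CL ratio = 47.0 / 100 = 0.4700
New dose (same interval) = 767 × 0.4700 = 360.5 mg

360.5 mg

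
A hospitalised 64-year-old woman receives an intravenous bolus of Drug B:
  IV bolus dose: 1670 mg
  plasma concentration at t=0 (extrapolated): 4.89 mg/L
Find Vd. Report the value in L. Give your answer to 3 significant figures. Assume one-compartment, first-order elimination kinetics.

342 L

Vd = Dose / C₀ = 1670 / 4.89 = 341.5 L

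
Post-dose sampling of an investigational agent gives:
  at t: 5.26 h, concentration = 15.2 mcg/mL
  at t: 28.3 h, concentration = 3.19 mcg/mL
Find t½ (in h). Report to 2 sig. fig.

10 h

k = ln(C₁/C₂) / (t₂ − t₁) = ln(15.2/3.19) / (28.3 − 5.26)
  = 1.561 / 23.04 = 0.06775 h⁻¹
t½ = ln2 / k = 0.693147 / 0.06775 = 10.23 h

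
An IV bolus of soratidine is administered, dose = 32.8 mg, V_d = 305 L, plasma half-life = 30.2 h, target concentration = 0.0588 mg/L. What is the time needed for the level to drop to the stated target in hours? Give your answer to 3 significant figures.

C₀ = Dose / Vd = 32.80 / 305 = 0.1075 mg/L
k = ln2 / t½ = 0.693147 / 30.2 = 0.02295 h⁻¹
t = ln(C₀ / C) / k = ln(0.1075 / 0.0588) / 0.02295
  = ln(1.828) / 0.02295 = 0.6032 / 0.02295 = 26.28 h

26.3 h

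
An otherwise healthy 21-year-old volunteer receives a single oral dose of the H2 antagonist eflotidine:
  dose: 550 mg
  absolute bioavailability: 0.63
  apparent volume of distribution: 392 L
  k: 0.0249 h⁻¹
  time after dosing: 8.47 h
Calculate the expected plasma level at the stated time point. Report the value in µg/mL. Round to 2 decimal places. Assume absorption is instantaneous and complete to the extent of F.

Amount reaching circulation = F × Dose = 0.63 × 550.0 = 346.5 mg
C₀ = F·Dose / Vd = 346.5 / 392 = 0.8839 mg/L
C = C₀ · e^(−k·t) = 0.8839 × e^(−0.02490 × 8.47)
  = 0.8839 × 0.8099 = 0.7159 mg/L
(0.7159 mg/L = 0.7159 µg/mL)

0.72 µg/mL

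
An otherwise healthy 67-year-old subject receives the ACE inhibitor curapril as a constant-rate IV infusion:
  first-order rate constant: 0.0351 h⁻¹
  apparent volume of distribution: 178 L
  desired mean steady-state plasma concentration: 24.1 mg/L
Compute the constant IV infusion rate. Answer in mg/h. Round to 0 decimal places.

151 mg/h

CL = k × Vd = 0.03510 × 178 = 6.248 L/h
At steady state, infusion rate R₀ = Css × CL = 24.1 × 6.248 = 150.6 mg/h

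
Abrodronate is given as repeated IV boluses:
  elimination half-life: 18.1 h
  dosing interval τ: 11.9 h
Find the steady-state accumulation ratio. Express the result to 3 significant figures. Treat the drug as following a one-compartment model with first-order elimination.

k = ln2 / t½ = 0.693147 / 18.1 = 0.03830 h⁻¹
e^(−kτ) = e^(−0.03830 × 11.9) = 0.6340
Accumulation ratio R = 1 / (1 − e^(−kτ)) = 1 / (1 − 0.6340) = 2.732

2.73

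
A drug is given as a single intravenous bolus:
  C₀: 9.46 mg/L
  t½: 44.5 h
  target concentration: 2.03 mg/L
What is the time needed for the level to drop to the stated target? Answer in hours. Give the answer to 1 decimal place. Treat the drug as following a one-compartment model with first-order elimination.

98.8 h

k = ln2 / t½ = 0.693147 / 44.5 = 0.01558 h⁻¹
t = ln(C₀ / C) / k = ln(9.460 / 2.03) / 0.01558
  = ln(4.660) / 0.01558 = 1.539 / 0.01558 = 98.78 h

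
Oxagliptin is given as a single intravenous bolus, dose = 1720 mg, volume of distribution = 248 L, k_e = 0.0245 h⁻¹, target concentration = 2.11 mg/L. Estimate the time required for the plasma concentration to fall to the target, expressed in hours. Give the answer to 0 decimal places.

C₀ = Dose / Vd = 1720 / 248 = 6.935 mg/L
t = ln(C₀ / C) / k = ln(6.935 / 2.11) / 0.02450
  = ln(3.287) / 0.02450 = 1.190 / 0.02450 = 48.57 h

49 h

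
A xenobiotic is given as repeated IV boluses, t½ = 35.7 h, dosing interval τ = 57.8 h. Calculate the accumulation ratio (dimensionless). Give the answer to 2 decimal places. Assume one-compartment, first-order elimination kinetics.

1.48

k = ln2 / t½ = 0.693147 / 35.7 = 0.01942 h⁻¹
e^(−kτ) = e^(−0.01942 × 57.8) = 0.3255
Accumulation ratio R = 1 / (1 − e^(−kτ)) = 1 / (1 − 0.3255) = 1.483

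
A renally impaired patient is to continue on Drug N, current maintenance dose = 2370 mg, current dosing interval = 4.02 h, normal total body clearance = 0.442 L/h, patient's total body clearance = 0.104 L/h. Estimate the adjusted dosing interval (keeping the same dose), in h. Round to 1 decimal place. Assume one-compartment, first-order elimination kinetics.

17.1 h

To keep the same average steady-state level, dosing rate must scale with clearance.
CL ratio = 0.104 / 0.442 = 0.2353
New interval (same dose) = 4.02 / 0.2353 = 17.08 h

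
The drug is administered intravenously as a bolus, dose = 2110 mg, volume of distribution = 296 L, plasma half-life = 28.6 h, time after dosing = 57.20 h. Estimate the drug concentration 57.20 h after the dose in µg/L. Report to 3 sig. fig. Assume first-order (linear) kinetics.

1780 µg/L

C₀ = Dose / Vd = 2110 / 296 = 7.128 mg/L
k = ln2 / t½ = 0.693147 / 28.6 = 0.02424 h⁻¹
t / t½ = 57.20 / 28.6 = 2 half-lives
C = C₀ × (1/2)^2 = 7.128 × 0.2500 = 1.782 mg/L
Convert: 1.782 mg/L × 1000 = 1782 µg/L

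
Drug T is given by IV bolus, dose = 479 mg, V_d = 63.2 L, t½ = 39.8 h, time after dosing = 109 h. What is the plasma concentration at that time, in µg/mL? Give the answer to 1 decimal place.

1.1 µg/mL

C₀ = Dose / Vd = 479.0 / 63.2 = 7.579 mg/L
k = ln2 / t½ = 0.693147 / 39.8 = 0.01742 h⁻¹
C = C₀ · e^(−k·t) = 7.579 × e^(−0.01742 × 109)
  = 7.579 × 0.1498 = 1.135 mg/L
(1.135 mg/L = 1.135 µg/mL)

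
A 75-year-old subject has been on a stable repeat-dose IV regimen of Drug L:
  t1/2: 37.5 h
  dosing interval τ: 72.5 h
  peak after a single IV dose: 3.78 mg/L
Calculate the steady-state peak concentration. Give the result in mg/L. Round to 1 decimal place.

5.1 mg/L

k = ln2 / t½ = 0.693147 / 37.5 = 0.01848 h⁻¹
e^(−kτ) = e^(−0.01848 × 72.5) = 0.2619
Accumulation ratio R = 1 / (1 − e^(−kτ)) = 1 / (1 − 0.2619) = 1.355
Steady-state peak = C₀ × R = 3.78 × 1.355 = 5.122 mg/L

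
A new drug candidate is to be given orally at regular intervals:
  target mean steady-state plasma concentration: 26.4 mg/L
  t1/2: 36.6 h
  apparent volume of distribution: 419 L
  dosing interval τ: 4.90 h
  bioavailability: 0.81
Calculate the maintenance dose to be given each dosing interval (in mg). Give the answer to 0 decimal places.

k = ln2 / t½ = 0.693147 / 36.6 = 0.01894 h⁻¹
CL = k × Vd = 0.01894 × 419 = 7.936 L/h
At steady state, F × (Dose/τ) = Css × CL.
Dose = Css × CL × τ / F = 26.4 × 7.936 × 4.90 / 0.81 = 1267 mg

1267 mg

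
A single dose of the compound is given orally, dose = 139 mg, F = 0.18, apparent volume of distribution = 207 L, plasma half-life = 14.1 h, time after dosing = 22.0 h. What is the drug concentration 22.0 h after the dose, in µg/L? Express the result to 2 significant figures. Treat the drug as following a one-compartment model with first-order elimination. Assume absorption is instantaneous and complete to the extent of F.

Amount reaching circulation = F × Dose = 0.18 × 139.0 = 25.02 mg
C₀ = F·Dose / Vd = 25.02 / 207 = 0.1209 mg/L
k = ln2 / t½ = 0.693147 / 14.1 = 0.04916 h⁻¹
C = C₀ · e^(−k·t) = 0.1209 × e^(−0.04916 × 22.0)
  = 0.1209 × 0.3391 = 0.04100 mg/L
Convert: 0.04100 mg/L × 1000 = 41.00 µg/L

41 µg/L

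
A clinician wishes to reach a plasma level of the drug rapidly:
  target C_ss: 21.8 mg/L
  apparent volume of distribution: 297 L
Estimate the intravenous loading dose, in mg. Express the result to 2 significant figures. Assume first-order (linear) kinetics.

6500 mg

LD = Css × Vd = 21.8 × 297 = 6475 mg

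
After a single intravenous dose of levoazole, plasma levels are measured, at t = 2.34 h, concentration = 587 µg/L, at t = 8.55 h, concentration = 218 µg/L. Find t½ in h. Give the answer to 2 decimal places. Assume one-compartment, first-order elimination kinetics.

4.35 h

k = ln(C₁/C₂) / (t₂ − t₁) = ln(587/218) / (8.55 − 2.34)
  = 0.9905 / 6.210 = 0.1595 h⁻¹
t½ = ln2 / k = 0.693147 / 0.1595 = 4.346 h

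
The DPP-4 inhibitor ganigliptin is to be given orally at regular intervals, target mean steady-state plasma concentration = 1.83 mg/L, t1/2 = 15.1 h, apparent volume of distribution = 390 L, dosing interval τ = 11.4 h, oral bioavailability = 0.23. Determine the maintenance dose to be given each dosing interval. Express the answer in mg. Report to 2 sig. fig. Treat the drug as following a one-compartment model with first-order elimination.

k = ln2 / t½ = 0.693147 / 15.1 = 0.04590 h⁻¹
CL = k × Vd = 0.04590 × 390 = 17.90 L/h
At steady state, F × (Dose/τ) = Css × CL.
Dose = Css × CL × τ / F = 1.83 × 17.90 × 11.4 / 0.23 = 1624 mg

1600 mg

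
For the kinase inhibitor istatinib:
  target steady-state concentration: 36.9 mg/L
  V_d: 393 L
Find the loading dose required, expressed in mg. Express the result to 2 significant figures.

LD = Css × Vd = 36.9 × 393 = 14500 mg

15000 mg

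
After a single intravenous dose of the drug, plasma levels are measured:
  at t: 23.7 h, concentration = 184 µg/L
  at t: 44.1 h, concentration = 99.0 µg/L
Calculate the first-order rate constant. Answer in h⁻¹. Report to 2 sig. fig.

0.030 h⁻¹

k = ln(C₁/C₂) / (t₂ − t₁) = ln(184/99.0) / (44.1 − 23.7)
  = 0.6198 / 20.40 = 0.03038 h⁻¹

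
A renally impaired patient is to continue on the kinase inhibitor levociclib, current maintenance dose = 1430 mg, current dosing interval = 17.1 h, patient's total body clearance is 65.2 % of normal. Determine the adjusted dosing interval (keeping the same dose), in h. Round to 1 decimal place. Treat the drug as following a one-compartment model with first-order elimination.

To keep the same average steady-state level, dosing rate must scale with clearance.
CL ratio = 65.2 / 100 = 0.6520
New interval (same dose) = 17.1 / 0.6520 = 26.23 h

26.2 h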